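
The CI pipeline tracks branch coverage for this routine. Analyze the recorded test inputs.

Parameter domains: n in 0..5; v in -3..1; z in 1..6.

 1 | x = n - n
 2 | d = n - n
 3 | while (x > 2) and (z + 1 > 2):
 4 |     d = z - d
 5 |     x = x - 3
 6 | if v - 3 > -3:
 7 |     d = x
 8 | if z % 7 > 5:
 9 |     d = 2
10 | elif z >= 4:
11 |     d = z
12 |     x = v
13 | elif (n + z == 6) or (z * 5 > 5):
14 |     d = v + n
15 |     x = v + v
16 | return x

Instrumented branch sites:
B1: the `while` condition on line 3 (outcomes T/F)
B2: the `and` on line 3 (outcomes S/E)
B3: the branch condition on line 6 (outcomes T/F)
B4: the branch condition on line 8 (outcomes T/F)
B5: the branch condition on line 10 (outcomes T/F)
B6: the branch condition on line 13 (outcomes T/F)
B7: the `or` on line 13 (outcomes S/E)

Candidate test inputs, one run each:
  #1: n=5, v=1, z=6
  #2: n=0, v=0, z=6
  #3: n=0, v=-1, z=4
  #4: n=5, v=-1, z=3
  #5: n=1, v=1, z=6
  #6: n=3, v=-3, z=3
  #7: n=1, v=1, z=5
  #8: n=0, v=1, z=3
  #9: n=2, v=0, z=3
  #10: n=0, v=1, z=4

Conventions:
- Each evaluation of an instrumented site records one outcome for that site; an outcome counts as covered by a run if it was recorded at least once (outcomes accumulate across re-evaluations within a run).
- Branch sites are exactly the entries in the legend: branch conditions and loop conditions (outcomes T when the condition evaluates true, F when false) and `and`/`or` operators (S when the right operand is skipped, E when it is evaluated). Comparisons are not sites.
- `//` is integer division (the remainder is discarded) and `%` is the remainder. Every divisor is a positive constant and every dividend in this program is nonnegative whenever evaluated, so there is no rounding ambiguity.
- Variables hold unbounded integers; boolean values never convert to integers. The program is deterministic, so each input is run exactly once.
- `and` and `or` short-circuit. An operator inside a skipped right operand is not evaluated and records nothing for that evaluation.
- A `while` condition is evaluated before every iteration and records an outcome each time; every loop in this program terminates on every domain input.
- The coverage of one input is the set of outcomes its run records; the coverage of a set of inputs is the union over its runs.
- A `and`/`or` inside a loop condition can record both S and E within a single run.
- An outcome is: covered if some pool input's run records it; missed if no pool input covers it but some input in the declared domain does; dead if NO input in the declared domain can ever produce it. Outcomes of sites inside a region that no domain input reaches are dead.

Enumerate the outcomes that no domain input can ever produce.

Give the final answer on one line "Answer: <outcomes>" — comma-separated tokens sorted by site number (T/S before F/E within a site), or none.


checking every outcome against all 180 domain inputs:
  B1=T: zero occurrences over every domain input -> dead
  B2=E: zero occurrences over every domain input -> dead
  reachable outcomes have witnesses, e.g. B1=F (e.g. n=0, v=-3, z=1), B2=S (e.g. n=0, v=-3, z=1), B3=T (e.g. n=0, v=1, z=1), B3=F (e.g. n=0, v=-3, z=1)
Answer: B1=T, B2=E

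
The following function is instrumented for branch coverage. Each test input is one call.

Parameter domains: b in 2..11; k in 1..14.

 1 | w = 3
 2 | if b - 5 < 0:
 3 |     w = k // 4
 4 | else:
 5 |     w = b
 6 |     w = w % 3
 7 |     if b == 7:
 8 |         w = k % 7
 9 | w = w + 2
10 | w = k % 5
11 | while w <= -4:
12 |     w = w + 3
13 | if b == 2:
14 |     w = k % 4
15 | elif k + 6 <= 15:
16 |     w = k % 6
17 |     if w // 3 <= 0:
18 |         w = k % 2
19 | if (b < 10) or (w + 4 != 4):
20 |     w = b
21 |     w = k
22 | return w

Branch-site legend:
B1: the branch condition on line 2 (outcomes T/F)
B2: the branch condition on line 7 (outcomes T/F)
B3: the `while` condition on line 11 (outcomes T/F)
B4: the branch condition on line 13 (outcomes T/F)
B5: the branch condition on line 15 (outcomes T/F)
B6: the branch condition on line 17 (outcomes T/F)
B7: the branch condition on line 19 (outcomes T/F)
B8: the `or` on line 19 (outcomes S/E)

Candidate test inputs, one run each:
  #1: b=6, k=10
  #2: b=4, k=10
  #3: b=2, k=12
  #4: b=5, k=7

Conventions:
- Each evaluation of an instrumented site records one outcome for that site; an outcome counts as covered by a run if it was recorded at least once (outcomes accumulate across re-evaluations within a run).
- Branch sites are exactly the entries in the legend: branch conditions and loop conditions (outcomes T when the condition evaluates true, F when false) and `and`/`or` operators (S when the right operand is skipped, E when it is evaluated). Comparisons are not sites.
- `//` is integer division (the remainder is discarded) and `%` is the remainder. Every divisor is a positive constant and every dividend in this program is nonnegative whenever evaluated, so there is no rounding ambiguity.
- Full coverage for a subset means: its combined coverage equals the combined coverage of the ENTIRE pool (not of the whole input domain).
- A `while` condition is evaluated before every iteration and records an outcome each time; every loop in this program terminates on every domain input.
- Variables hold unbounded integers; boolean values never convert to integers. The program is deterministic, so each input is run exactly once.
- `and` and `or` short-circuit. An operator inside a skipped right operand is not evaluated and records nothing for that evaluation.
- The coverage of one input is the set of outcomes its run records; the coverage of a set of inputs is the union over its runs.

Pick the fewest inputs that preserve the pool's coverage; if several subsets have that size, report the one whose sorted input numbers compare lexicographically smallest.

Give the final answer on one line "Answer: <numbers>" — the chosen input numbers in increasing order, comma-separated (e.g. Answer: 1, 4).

test 1 (b=6, k=10) fires B1->F, B2->F, B3->F, B4->F, B5->F, B8->S, B7->T; hits B1=F, B2=F, B3=F, B4=F, B5=F, B7=T, B8=S
test 2 (b=4, k=10) fires B1->T, B3->F, B4->F, B5->F, B8->S, B7->T; hits B1=T, B3=F, B4=F, B5=F, B7=T, B8=S
test 3 (b=2, k=12) fires B1->T, B3->F, B4->T, B8->S, B7->T; hits B1=T, B3=F, B4=T, B7=T, B8=S
test 4 (b=5, k=7) fires B1->F, B2->F, B3->F, B4->F, B5->T, B6->T, B8->S, B7->T; hits B1=F, B2=F, B3=F, B4=F, B5=T, B6=T, B7=T, B8=S
union over all inputs: B1=T, B1=F, B2=F, B3=F, B4=T, B4=F, B5=T, B5=F, B6=T, B7=T, B8=S (11 outcomes)
every size-1 subset falls short of the 11 outcomes (best: 8/11)
every size-2 subset falls short of the 11 outcomes (best: 10/11)
size 3: inputs {1, 3, 4} cover all 11 outcomes, and no lexicographically smaller subset of this size does

Answer: 1, 3, 4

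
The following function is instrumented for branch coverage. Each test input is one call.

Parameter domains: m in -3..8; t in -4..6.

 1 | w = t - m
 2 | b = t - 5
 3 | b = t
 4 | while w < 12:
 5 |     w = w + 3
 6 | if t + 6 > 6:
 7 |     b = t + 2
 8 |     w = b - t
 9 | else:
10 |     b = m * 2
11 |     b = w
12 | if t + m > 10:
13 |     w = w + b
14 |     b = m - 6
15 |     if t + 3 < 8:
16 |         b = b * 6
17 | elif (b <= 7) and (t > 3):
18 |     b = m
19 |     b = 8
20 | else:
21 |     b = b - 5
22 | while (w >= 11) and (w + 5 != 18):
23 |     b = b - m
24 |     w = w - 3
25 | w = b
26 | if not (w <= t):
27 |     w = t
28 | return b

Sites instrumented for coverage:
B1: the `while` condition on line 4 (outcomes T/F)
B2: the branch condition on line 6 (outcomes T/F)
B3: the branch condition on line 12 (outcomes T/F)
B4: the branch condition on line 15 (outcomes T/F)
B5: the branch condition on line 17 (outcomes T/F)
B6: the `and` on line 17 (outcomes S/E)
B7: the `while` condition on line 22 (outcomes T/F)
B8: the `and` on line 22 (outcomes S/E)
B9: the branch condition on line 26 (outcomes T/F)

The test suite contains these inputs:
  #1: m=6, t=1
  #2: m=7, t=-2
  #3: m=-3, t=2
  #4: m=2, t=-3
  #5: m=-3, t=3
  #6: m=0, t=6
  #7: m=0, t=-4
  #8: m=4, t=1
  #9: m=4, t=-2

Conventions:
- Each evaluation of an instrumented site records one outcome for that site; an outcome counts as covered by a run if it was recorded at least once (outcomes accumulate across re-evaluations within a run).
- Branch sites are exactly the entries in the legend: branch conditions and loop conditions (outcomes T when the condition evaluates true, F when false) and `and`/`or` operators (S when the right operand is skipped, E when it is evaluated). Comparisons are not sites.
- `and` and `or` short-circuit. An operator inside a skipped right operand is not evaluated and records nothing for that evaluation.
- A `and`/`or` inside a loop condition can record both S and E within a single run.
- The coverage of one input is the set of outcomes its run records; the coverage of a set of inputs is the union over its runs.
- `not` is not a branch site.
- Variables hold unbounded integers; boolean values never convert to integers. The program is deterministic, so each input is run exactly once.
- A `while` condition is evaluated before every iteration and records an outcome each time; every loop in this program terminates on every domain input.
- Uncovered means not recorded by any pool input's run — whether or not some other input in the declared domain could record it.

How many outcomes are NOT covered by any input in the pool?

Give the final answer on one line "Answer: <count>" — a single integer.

input #1, m=6, t=1: events B1->T, B1->T, B1->T, B1->T, B1->T, B1->T, B1->F, B2->T, B3->F, B6->E, B5->F, B8->S, B7->F, B9->F; outcomes B1=T, B1=F, B2=T, B3=F, B5=F, B6=E, B7=F, B8=S, B9=F
input #2, m=7, t=-2: events B1->T, B1->T, B1->T, B1->T, B1->T, B1->T, B1->T, B1->F, B2->F, B3->F, B6->S, B5->F, B8->E, B7->T, ...; outcomes B1=T, B1=F, B2=F, B3=F, B5=F, B6=S, B7=T, B7=F, B8=S, B8=E, B9=T
input #3, m=-3, t=2: events B1->T, B1->T, B1->T, B1->F, B2->T, B3->F, B6->E, B5->F, B8->S, B7->F, B9->F; outcomes B1=T, B1=F, B2=T, B3=F, B5=F, B6=E, B7=F, B8=S, B9=F
input #4, m=2, t=-3: events B1->T, B1->T, B1->T, B1->T, B1->T, B1->T, B1->F, B2->F, B3->F, B6->S, B5->F, B8->E, B7->F, B9->T; outcomes B1=T, B1=F, B2=F, B3=F, B5=F, B6=S, B7=F, B8=E, B9=T
input #5, m=-3, t=3: events B1->T, B1->T, B1->F, B2->T, B3->F, B6->E, B5->F, B8->S, B7->F, B9->F; outcomes B1=T, B1=F, B2=T, B3=F, B5=F, B6=E, B7=F, B8=S, B9=F
input #6, m=0, t=6: events B1->T, B1->T, B1->F, B2->T, B3->F, B6->S, B5->F, B8->S, B7->F, B9->F; outcomes B1=T, B1=F, B2=T, B3=F, B5=F, B6=S, B7=F, B8=S, B9=F
input #7, m=0, t=-4: events B1->T, B1->T, B1->T, B1->T, B1->T, B1->T, B1->F, B2->F, B3->F, B6->S, B5->F, B8->E, B7->T, B8->E, ...; outcomes B1=T, B1=F, B2=F, B3=F, B5=F, B6=S, B7=T, B7=F, B8=S, B8=E, B9=T
input #8, m=4, t=1: events B1->T, B1->T, B1->T, B1->T, B1->T, B1->F, B2->T, B3->F, B6->E, B5->F, B8->S, B7->F, B9->F; outcomes B1=T, B1=F, B2=T, B3=F, B5=F, B6=E, B7=F, B8=S, B9=F
input #9, m=4, t=-2: events B1->T, B1->T, B1->T, B1->T, B1->T, B1->T, B1->F, B2->F, B3->F, B6->S, B5->F, B8->E, B7->T, B8->S, ...; outcomes B1=T, B1=F, B2=F, B3=F, B5=F, B6=S, B7=T, B7=F, B8=S, B8=E, B9=T
union over the pool: B1=T, B1=F, B2=T, B2=F, B3=F, B5=F, B6=S, B6=E, B7=T, B7=F, B8=S, B8=E, B9=T, B9=F
uncovered (4 of 18): B3=T, B4=T, B4=F, B5=T

Answer: 4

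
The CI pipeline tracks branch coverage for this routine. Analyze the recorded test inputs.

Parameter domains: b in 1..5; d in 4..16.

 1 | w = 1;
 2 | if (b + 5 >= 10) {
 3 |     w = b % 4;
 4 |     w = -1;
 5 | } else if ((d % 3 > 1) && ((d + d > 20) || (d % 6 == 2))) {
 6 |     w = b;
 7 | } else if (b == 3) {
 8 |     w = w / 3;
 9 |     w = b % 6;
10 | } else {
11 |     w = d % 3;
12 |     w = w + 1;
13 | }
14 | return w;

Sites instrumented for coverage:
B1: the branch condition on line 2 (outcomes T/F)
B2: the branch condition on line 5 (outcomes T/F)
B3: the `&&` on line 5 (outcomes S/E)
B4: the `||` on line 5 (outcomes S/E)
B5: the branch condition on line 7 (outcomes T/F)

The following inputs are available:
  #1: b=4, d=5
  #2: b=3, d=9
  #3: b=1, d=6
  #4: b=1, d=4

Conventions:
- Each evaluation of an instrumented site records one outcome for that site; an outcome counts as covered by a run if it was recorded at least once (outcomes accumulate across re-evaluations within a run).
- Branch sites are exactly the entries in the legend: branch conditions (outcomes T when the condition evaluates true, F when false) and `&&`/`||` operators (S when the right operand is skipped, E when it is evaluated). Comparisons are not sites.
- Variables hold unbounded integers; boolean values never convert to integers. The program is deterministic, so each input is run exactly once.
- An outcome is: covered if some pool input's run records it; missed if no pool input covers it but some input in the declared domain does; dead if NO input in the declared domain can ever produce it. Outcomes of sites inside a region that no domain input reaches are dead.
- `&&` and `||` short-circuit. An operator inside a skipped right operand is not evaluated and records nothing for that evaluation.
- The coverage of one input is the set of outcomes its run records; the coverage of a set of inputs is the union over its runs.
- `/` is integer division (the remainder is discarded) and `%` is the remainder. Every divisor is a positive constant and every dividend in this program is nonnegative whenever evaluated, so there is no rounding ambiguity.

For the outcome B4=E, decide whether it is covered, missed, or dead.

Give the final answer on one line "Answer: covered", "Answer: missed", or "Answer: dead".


B4=E is recorded by pool input(s) 1 -> covered
Answer: covered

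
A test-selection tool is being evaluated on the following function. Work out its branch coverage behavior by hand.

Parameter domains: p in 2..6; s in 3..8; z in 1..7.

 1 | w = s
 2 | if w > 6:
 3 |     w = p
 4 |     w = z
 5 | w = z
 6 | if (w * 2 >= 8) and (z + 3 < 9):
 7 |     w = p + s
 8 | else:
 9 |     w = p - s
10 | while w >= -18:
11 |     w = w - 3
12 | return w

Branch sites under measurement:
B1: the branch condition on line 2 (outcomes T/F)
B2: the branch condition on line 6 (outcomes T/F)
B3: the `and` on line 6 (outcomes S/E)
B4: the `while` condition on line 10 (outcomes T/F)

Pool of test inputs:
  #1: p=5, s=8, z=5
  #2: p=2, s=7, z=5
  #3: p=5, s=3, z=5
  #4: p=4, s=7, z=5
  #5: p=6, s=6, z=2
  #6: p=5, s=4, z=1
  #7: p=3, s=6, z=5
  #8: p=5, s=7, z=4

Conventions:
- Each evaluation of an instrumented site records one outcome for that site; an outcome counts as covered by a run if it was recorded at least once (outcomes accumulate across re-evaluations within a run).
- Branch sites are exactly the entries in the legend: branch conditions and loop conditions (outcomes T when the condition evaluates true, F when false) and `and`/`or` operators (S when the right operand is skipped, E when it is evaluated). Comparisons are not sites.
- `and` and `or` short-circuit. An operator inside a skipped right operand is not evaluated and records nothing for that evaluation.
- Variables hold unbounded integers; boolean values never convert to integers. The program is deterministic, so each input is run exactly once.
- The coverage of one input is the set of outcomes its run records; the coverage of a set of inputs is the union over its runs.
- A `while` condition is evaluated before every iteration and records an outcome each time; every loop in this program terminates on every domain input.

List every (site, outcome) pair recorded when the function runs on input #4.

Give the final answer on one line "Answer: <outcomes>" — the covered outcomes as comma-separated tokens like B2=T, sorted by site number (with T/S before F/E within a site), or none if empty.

Simulating input #4 (p=4, s=7, z=5) step by step:
  B1->T, B3->E, B2->T, B4->T, B4->T, B4->T, B4->T, B4->T, B4->T, B4->T
  B4->T, B4->T, B4->T, B4->F
distinct outcomes covered: B1=T, B2=T, B3=E, B4=T, B4=F

Answer: B1=T, B2=T, B3=E, B4=T, B4=F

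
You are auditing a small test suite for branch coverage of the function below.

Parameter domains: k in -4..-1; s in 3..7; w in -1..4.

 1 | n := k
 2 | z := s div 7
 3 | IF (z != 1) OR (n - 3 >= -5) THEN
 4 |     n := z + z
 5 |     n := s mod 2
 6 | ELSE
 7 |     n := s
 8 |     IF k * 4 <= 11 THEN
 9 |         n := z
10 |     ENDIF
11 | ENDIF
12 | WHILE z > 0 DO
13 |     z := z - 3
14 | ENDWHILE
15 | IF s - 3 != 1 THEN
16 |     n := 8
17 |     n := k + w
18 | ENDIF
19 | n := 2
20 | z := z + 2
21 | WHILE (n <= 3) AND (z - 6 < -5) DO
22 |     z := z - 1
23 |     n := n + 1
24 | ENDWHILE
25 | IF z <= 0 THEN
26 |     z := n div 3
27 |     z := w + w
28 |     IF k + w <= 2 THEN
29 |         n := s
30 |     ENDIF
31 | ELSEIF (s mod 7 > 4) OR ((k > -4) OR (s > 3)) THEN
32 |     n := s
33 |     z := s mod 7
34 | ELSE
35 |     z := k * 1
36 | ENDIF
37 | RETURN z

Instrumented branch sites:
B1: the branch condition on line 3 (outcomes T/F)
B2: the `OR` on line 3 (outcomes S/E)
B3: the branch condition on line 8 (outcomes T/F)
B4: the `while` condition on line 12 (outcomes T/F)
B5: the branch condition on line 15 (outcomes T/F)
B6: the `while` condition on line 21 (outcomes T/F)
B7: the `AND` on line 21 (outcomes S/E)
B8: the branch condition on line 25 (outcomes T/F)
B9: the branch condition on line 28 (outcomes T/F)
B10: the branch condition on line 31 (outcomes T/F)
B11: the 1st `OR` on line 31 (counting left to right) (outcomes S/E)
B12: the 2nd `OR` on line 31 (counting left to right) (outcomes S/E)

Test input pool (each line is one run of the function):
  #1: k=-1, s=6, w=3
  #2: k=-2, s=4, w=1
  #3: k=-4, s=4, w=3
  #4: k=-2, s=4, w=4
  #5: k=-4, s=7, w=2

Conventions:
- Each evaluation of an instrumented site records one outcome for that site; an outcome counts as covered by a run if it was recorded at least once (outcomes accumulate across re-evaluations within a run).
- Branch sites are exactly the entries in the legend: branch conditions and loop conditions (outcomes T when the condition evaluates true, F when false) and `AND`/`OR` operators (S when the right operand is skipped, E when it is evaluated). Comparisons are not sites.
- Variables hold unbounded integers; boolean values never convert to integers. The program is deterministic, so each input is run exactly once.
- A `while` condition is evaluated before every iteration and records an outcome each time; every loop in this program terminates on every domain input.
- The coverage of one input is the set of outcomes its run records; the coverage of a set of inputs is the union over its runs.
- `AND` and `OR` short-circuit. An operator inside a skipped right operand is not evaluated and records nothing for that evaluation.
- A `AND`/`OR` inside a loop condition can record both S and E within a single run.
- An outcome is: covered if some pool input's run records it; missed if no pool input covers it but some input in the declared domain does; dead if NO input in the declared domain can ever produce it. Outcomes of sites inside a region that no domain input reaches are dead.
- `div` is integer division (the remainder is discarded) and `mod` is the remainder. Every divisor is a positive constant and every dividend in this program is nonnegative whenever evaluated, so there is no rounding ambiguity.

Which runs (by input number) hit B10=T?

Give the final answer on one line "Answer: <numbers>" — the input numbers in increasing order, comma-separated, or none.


input #1 (k=-1, s=6, w=3): produces B10=T
input #2 (k=-2, s=4, w=1): produces B10=T
input #3 (k=-4, s=4, w=3): produces B10=T
input #4 (k=-2, s=4, w=4): produces B10=T
input #5 (k=-4, s=7, w=2): does not produce B10=T
Answer: 1, 2, 3, 4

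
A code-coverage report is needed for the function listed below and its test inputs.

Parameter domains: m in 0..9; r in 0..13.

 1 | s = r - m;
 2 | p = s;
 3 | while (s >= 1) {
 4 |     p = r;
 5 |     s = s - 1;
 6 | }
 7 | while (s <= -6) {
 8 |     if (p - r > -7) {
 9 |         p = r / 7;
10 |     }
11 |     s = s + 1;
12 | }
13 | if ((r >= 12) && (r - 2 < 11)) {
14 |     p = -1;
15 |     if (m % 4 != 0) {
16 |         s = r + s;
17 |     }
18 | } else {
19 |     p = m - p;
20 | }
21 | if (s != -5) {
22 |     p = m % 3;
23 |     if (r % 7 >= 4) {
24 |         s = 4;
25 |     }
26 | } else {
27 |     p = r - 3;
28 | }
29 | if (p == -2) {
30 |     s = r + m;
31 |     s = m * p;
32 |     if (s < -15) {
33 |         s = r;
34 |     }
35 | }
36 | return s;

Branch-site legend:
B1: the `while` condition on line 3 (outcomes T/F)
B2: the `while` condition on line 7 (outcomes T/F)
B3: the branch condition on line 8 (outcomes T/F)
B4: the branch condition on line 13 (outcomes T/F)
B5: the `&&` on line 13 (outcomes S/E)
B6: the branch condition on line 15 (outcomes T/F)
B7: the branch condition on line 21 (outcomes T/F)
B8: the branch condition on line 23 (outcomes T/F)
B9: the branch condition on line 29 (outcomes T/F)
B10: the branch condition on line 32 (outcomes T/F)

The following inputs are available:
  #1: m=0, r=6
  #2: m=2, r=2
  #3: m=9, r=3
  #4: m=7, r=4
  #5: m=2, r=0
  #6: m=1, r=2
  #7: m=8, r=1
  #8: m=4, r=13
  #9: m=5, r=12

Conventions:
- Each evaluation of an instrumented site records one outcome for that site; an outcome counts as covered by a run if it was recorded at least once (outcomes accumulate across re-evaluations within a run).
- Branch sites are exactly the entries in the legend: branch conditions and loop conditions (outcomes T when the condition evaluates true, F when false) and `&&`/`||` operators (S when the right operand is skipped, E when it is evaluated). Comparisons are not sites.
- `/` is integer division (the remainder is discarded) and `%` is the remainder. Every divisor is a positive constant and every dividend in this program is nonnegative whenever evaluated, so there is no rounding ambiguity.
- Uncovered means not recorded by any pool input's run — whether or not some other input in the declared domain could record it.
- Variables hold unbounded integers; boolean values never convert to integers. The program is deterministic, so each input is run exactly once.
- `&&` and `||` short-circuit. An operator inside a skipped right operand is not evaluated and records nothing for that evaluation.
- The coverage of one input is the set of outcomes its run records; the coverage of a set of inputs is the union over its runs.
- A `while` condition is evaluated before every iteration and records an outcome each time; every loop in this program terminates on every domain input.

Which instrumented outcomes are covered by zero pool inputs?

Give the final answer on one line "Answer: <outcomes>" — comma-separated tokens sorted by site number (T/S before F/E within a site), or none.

#1 (m=0, r=6) -> B1->T, B1->T, B1->T, B1->T, B1->T, B1->T, B1->F, B2->F, B5->S, B4->F, B7->T, B8->T, B9->F; covered: B1=T, B1=F, B2=F, B4=F, B5=S, B7=T, B8=T, B9=F
#2 (m=2, r=2) -> B1->F, B2->F, B5->S, B4->F, B7->T, B8->F, B9->F; covered: B1=F, B2=F, B4=F, B5=S, B7=T, B8=F, B9=F
#3 (m=9, r=3) -> B1->F, B2->T, B3->F, B2->F, B5->S, B4->F, B7->F, B9->F; covered: B1=F, B2=T, B2=F, B3=F, B4=F, B5=S, B7=F, B9=F
#4 (m=7, r=4) -> B1->F, B2->F, B5->S, B4->F, B7->T, B8->T, B9->F; covered: B1=F, B2=F, B4=F, B5=S, B7=T, B8=T, B9=F
#5 (m=2, r=0) -> B1->F, B2->F, B5->S, B4->F, B7->T, B8->F, B9->F; covered: B1=F, B2=F, B4=F, B5=S, B7=T, B8=F, B9=F
#6 (m=1, r=2) -> B1->T, B1->F, B2->F, B5->S, B4->F, B7->T, B8->F, B9->F; covered: B1=T, B1=F, B2=F, B4=F, B5=S, B7=T, B8=F, B9=F
#7 (m=8, r=1) -> B1->F, B2->T, B3->F, B2->T, B3->F, B2->F, B5->S, B4->F, B7->F, B9->T, B10->T; covered: B1=F, B2=T, B2=F, B3=F, B4=F, B5=S, B7=F, B9=T, B10=T
#8 (m=4, r=13) -> B1->T, B1->T, B1->T, B1->T, B1->T, B1->T, B1->T, B1->T, B1->T, B1->F, B2->F, B5->E, B4->F, B7->T, ...; covered: B1=T, B1=F, B2=F, B4=F, B5=E, B7=T, B8=T, B9=F
#9 (m=5, r=12) -> B1->T, B1->T, B1->T, B1->T, B1->T, B1->T, B1->T, B1->F, B2->F, B5->E, B4->T, B6->T, B7->T, B8->T, ...; covered: B1=T, B1=F, B2=F, B4=T, B5=E, B6=T, B7=T, B8=T, B9=F
union over the pool: B1=T, B1=F, B2=T, B2=F, B3=F, B4=T, B4=F, B5=S, B5=E, B6=T, B7=T, B7=F, B8=T, B8=F, B9=T, B9=F, B10=T
uncovered (3 of 20): B3=T, B6=F, B10=F

Answer: B3=T, B6=F, B10=F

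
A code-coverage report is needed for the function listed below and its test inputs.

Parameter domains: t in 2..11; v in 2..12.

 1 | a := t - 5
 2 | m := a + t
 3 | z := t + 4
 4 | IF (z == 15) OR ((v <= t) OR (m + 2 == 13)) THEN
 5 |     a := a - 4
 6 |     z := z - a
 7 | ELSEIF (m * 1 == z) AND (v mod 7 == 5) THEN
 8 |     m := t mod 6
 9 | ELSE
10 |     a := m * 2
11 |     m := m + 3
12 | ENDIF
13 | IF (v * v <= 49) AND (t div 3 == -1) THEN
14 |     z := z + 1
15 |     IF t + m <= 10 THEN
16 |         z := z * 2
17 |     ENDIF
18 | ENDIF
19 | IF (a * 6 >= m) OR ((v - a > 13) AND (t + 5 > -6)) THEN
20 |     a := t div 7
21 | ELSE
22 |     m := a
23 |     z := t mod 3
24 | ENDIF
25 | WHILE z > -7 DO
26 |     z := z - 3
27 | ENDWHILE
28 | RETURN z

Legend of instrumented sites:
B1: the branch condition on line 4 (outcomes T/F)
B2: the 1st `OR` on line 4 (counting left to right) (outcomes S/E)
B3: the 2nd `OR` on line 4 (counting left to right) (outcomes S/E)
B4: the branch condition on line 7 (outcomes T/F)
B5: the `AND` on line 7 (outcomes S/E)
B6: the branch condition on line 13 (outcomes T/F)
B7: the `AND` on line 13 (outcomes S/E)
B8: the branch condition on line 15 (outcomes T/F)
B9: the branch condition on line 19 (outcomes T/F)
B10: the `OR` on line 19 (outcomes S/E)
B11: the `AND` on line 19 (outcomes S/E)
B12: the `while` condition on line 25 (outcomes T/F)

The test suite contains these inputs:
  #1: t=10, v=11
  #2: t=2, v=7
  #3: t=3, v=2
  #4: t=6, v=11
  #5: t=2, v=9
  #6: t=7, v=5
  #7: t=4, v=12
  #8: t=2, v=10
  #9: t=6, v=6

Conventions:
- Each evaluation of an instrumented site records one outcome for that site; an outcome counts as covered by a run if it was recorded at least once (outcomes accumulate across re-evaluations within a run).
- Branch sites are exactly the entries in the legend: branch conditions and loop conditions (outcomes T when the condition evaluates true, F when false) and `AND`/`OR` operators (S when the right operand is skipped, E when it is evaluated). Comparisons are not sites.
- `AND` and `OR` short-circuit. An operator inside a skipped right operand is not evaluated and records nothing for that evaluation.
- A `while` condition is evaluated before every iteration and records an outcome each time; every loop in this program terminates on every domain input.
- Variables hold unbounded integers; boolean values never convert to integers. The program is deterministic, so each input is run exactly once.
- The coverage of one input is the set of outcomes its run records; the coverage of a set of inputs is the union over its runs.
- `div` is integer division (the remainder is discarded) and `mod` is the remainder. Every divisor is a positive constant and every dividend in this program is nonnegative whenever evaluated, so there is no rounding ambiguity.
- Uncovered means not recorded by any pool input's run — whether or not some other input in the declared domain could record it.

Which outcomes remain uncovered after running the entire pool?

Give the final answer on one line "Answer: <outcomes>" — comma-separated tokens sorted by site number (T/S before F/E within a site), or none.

input #1, t=10, v=11: events B2->E, B3->E, B1->F, B5->S, B4->F, B7->S, B6->F, B10->S, B9->T, B12->T, B12->T, B12->T, B12->T, B12->T, ...; outcomes B1=F, B2=E, B3=E, B4=F, B5=S, B6=F, B7=S, B9=T, B10=S, B12=T, B12=F
input #2, t=2, v=7: events B2->E, B3->E, B1->F, B5->S, B4->F, B7->E, B6->F, B10->E, B11->S, B9->F, B12->T, B12->T, B12->T, B12->F; outcomes B1=F, B2=E, B3=E, B4=F, B5=S, B6=F, B7=E, B9=F, B10=E, B11=S, B12=T, B12=F
input #3, t=3, v=2: events B2->E, B3->S, B1->T, B7->E, B6->F, B10->E, B11->S, B9->F, B12->T, B12->T, B12->T, B12->F; outcomes B1=T, B2=E, B3=S, B6=F, B7=E, B9=F, B10=E, B11=S, B12=T, B12=F
input #4, t=6, v=11: events B2->E, B3->E, B1->F, B5->S, B4->F, B7->S, B6->F, B10->S, B9->T, B12->T, B12->T, B12->T, B12->T, B12->T, ...; outcomes B1=F, B2=E, B3=E, B4=F, B5=S, B6=F, B7=S, B9=T, B10=S, B12=T, B12=F
input #5, t=2, v=9: events B2->E, B3->E, B1->F, B5->S, B4->F, B7->S, B6->F, B10->E, B11->S, B9->F, B12->T, B12->T, B12->T, B12->F; outcomes B1=F, B2=E, B3=E, B4=F, B5=S, B6=F, B7=S, B9=F, B10=E, B11=S, B12=T, B12=F
input #6, t=7, v=5: events B2->E, B3->S, B1->T, B7->E, B6->F, B10->E, B11->S, B9->F, B12->T, B12->T, B12->T, B12->F; outcomes B1=T, B2=E, B3=S, B6=F, B7=E, B9=F, B10=E, B11=S, B12=T, B12=F
input #7, t=4, v=12: events B2->E, B3->E, B1->F, B5->S, B4->F, B7->S, B6->F, B10->S, B9->T, B12->T, B12->T, B12->T, B12->T, B12->T, ...; outcomes B1=F, B2=E, B3=E, B4=F, B5=S, B6=F, B7=S, B9=T, B10=S, B12=T, B12=F
input #8, t=2, v=10: events B2->E, B3->E, B1->F, B5->S, B4->F, B7->S, B6->F, B10->E, B11->S, B9->F, B12->T, B12->T, B12->T, B12->F; outcomes B1=F, B2=E, B3=E, B4=F, B5=S, B6=F, B7=S, B9=F, B10=E, B11=S, B12=T, B12=F
input #9, t=6, v=6: events B2->E, B3->S, B1->T, B7->E, B6->F, B10->E, B11->S, B9->F, B12->T, B12->T, B12->T, B12->F; outcomes B1=T, B2=E, B3=S, B6=F, B7=E, B9=F, B10=E, B11=S, B12=T, B12=F
union over the pool: B1=T, B1=F, B2=E, B3=S, B3=E, B4=F, B5=S, B6=F, B7=S, B7=E, B9=T, B9=F, B10=S, B10=E, B11=S, B12=T, B12=F
uncovered (7 of 24): B2=S, B4=T, B5=E, B6=T, B8=T, B8=F, B11=E

Answer: B2=S, B4=T, B5=E, B6=T, B8=T, B8=F, B11=E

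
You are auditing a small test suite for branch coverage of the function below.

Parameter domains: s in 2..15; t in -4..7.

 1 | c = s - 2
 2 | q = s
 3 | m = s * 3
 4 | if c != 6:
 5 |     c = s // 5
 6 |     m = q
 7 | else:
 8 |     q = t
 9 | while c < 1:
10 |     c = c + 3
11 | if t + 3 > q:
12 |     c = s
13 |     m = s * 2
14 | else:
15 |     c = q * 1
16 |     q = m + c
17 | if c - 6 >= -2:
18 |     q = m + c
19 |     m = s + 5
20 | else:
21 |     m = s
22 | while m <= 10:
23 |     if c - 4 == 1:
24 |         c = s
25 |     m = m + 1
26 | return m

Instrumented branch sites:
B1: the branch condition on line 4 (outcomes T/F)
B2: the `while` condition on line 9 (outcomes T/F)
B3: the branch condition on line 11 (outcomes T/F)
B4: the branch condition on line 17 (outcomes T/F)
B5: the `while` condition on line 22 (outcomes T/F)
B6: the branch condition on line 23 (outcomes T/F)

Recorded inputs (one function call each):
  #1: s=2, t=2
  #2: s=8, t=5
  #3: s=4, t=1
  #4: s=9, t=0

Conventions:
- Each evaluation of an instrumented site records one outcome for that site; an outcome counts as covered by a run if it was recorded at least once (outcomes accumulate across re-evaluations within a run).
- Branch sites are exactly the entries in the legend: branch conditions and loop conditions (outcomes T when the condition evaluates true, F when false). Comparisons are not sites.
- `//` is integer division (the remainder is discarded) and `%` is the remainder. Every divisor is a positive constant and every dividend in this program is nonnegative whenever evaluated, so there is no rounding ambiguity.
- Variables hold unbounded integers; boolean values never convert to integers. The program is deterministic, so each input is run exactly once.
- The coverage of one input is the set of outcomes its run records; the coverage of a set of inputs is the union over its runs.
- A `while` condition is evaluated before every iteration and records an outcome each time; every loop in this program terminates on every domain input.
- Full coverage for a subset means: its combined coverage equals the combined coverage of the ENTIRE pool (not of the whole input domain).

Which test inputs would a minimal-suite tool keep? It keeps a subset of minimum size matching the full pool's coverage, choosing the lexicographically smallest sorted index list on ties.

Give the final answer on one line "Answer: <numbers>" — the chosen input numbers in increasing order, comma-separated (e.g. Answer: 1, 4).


input #1 (s=2, t=2): events B1->T, B2->T, B2->F, B3->T, B4->F, B5->T, B6->F, B5->T, B6->F, B5->T, B6->F, B5->T, B6->F, B5->T, ...; covers B1=T, B2=T, B2=F, B3=T, B4=F, B5=T, B5=F, B6=F
input #2 (s=8, t=5): events B1->F, B2->F, B3->T, B4->T, B5->F; covers B1=F, B2=F, B3=T, B4=T, B5=F
input #3 (s=4, t=1): events B1->T, B2->T, B2->F, B3->F, B4->T, B5->T, B6->F, B5->T, B6->F, B5->F; covers B1=T, B2=T, B2=F, B3=F, B4=T, B5=T, B5=F, B6=F
input #4 (s=9, t=0): events B1->T, B2->F, B3->F, B4->T, B5->F; covers B1=T, B2=F, B3=F, B4=T, B5=F
union over all inputs: B1=T, B1=F, B2=T, B2=F, B3=T, B3=F, B4=T, B4=F, B5=T, B5=F, B6=F (11 outcomes)
checked all size-1 subsets: none covers 11 outcomes (max 8/11)
checked all size-2 subsets: none covers 11 outcomes (max 10/11)
inputs {1, 2, 3} (size 3) cover everything; no size-3 subset with a lexicographically smaller index list covers all 11
Answer: 1, 2, 3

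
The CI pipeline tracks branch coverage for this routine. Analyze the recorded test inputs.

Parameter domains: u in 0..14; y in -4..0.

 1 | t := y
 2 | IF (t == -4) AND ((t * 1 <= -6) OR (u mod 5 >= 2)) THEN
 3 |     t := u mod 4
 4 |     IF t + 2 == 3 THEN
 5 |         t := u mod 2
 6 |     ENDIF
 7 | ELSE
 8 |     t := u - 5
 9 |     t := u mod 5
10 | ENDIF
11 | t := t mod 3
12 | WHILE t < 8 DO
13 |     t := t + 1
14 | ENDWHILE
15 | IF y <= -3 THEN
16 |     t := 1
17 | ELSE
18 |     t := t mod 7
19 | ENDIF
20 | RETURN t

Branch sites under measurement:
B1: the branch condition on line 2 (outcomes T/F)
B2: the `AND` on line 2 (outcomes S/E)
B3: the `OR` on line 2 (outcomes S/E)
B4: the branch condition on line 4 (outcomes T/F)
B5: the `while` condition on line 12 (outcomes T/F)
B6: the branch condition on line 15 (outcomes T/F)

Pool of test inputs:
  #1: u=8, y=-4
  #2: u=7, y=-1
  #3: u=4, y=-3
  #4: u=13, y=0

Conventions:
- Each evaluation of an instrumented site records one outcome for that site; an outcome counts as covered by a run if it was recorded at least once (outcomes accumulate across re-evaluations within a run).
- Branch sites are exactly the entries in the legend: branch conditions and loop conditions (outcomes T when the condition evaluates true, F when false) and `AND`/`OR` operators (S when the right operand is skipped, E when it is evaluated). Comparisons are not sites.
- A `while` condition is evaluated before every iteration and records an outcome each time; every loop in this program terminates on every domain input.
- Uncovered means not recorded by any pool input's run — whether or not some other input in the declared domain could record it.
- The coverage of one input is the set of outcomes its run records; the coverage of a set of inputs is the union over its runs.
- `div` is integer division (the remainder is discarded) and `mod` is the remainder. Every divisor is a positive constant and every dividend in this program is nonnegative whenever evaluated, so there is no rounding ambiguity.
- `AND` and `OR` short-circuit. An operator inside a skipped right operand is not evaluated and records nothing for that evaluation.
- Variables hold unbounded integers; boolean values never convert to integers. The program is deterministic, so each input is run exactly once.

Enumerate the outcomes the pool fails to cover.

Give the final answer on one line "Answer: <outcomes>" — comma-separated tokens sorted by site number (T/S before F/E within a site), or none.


test 1 (u=8, y=-4) fires B2->E, B3->E, B1->T, B4->F, B5->T, B5->T, B5->T, B5->T, B5->T, B5->T, B5->T, B5->T, B5->F, B6->T; hits B1=T, B2=E, B3=E, B4=F, B5=T, B5=F, B6=T
test 2 (u=7, y=-1) fires B2->S, B1->F, B5->T, B5->T, B5->T, B5->T, B5->T, B5->T, B5->F, B6->F; hits B1=F, B2=S, B5=T, B5=F, B6=F
test 3 (u=4, y=-3) fires B2->S, B1->F, B5->T, B5->T, B5->T, B5->T, B5->T, B5->T, B5->T, B5->F, B6->T; hits B1=F, B2=S, B5=T, B5=F, B6=T
test 4 (u=13, y=0) fires B2->S, B1->F, B5->T, B5->T, B5->T, B5->T, B5->T, B5->T, B5->T, B5->T, B5->F, B6->F; hits B1=F, B2=S, B5=T, B5=F, B6=F
union over the pool: B1=T, B1=F, B2=S, B2=E, B3=E, B4=F, B5=T, B5=F, B6=T, B6=F
uncovered (2 of 12): B3=S, B4=T
Answer: B3=S, B4=T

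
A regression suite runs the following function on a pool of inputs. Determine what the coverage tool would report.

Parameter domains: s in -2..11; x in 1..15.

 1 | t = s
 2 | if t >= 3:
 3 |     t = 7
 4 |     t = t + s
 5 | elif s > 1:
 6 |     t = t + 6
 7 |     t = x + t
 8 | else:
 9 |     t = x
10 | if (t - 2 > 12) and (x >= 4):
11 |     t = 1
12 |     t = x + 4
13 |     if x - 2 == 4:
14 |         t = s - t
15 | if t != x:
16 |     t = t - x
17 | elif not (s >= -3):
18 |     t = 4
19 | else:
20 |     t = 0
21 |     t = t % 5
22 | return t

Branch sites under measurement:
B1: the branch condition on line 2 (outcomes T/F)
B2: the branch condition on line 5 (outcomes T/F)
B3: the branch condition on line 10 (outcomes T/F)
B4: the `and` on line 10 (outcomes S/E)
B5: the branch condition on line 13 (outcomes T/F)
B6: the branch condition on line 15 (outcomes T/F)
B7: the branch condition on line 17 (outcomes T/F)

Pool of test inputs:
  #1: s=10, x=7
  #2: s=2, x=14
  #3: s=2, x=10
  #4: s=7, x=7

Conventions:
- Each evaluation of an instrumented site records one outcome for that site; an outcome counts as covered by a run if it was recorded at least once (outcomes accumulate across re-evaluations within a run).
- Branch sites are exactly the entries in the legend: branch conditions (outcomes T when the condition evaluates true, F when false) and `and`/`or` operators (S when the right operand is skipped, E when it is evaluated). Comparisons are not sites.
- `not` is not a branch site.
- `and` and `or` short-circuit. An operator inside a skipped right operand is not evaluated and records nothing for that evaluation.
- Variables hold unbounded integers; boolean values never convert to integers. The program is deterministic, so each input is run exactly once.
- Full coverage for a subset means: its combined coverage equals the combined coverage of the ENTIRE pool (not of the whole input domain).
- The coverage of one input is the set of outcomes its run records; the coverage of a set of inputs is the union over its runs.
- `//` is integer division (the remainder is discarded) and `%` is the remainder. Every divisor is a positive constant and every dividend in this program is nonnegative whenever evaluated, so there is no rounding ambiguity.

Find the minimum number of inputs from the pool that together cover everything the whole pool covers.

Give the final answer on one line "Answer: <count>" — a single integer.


run #1 (s=10, x=7) runs B1->T, B4->E, B3->T, B5->F, B6->T; records B1=T, B3=T, B4=E, B5=F, B6=T
run #2 (s=2, x=14) runs B1->F, B2->T, B4->E, B3->T, B5->F, B6->T; records B1=F, B2=T, B3=T, B4=E, B5=F, B6=T
run #3 (s=2, x=10) runs B1->F, B2->T, B4->E, B3->T, B5->F, B6->T; records B1=F, B2=T, B3=T, B4=E, B5=F, B6=T
run #4 (s=7, x=7) runs B1->T, B4->S, B3->F, B6->T; records B1=T, B3=F, B4=S, B6=T
pool-wide coverage (9 outcomes): B1=T, B1=F, B2=T, B3=T, B3=F, B4=S, B4=E, B5=F, B6=T
checked all size-1 subsets: none covers 9 outcomes (max 6/9)
size 2: inputs {2, 4} cover all 9 outcomes, and no lexicographically smaller subset of this size does
Answer: 2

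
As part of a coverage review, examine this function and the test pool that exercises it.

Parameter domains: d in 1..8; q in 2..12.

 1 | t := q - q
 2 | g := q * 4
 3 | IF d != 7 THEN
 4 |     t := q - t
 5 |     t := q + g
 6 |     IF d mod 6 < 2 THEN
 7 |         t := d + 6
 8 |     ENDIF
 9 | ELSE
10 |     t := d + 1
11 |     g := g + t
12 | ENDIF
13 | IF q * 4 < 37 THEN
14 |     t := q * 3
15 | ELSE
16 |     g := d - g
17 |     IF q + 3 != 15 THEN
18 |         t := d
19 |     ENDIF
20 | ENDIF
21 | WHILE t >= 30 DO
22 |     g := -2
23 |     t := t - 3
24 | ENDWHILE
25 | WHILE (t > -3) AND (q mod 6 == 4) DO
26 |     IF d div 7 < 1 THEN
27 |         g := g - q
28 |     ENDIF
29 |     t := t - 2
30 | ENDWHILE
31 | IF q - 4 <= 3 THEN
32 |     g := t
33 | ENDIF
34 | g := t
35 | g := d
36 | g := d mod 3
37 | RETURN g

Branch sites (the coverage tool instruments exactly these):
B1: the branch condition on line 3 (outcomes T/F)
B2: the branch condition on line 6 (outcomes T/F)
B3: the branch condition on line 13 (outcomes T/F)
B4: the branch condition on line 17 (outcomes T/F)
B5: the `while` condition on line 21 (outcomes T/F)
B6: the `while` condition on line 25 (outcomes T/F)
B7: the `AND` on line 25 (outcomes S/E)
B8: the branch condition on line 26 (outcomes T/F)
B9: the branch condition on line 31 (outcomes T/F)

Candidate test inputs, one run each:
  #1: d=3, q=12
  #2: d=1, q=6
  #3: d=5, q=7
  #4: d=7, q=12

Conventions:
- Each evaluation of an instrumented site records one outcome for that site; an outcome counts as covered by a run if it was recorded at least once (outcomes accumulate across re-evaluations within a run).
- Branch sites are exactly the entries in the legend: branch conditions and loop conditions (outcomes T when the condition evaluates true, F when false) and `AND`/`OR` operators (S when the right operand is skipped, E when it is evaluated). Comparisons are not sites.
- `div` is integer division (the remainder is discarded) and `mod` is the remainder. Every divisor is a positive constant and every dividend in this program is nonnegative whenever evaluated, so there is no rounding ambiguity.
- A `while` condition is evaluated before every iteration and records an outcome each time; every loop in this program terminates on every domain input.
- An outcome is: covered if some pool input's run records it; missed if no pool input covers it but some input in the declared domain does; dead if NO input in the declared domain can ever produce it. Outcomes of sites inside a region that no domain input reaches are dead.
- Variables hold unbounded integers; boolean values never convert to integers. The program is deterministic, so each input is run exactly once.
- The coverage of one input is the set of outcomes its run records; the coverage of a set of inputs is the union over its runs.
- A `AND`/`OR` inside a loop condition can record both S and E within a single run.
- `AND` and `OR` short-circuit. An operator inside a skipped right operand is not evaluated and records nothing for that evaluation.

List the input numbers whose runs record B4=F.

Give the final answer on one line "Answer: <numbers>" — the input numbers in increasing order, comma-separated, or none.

input #1 (d=3, q=12): hits B4=F
input #2 (d=1, q=6): never hits B4=F
input #3 (d=5, q=7): never hits B4=F
input #4 (d=7, q=12): hits B4=F

Answer: 1, 4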